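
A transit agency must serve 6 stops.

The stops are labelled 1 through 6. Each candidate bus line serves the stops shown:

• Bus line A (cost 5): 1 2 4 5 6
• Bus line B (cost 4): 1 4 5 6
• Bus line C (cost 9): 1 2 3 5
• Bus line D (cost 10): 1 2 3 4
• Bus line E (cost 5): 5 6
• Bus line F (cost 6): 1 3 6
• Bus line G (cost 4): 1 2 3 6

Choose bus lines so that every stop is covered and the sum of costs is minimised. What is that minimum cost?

B, G together cover every stop (B ∪ G = {1, 2, 3, 4, 5, 6}); total cost 4 + 4 = 8.
The greedy pick A, G costs 9; no covering selection beats 8.

8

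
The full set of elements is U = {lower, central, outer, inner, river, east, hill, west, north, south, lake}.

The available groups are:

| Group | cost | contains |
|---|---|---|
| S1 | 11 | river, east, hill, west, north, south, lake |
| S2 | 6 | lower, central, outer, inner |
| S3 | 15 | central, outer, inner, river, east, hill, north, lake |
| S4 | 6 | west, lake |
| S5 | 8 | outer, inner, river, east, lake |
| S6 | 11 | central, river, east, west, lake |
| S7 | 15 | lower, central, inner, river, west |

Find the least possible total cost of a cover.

17

S1, S2 together cover every element (S1 ∪ S2 = {lower, central, outer, inner, river, east, hill, west, north, south, lake}); total cost 11 + 6 = 17.
No covering selection has total cost below 17.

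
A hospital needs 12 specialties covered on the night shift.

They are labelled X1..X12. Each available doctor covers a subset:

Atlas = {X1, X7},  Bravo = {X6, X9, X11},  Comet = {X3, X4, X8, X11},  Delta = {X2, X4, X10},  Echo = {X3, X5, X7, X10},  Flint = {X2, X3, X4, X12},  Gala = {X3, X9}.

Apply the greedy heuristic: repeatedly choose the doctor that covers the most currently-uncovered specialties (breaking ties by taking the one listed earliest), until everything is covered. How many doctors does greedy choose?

5

Greedy: pick Comet (covers 4 new) → pick Echo (covers 3 new) → pick Bravo (covers 2 new) → pick Flint (covers 2 new) → pick Atlas (covers 1 new). Total picks: 5.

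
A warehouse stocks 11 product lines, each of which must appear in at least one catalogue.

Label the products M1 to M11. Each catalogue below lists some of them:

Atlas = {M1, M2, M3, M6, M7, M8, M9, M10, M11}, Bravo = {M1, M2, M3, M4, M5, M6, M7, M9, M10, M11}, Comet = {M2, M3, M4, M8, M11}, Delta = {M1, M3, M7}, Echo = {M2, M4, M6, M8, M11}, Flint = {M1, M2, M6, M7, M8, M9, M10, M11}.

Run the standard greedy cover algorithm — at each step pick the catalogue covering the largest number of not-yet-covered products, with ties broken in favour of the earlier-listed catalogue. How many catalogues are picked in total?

2

Greedy: pick Bravo (covers 10 new) → pick Atlas (covers 1 new). Total picks: 2.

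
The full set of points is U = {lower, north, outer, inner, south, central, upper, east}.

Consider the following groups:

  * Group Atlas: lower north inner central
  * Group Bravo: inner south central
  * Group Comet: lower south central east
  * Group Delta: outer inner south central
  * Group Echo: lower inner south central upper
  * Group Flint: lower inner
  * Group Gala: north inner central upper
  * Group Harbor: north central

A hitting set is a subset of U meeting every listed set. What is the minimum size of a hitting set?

2

The 2 points {lower, central} hit every group.
The groups Flint, Harbor are pairwise disjoint, so any hitting set needs a separate point for each — at least 2. Hence 2 is optimal.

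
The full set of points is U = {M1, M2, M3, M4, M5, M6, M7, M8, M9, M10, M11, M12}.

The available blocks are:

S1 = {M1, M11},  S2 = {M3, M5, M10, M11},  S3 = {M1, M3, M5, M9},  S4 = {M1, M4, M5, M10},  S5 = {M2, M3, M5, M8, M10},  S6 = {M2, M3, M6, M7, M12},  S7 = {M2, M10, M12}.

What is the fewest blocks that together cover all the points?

S1 and S3 and S4 and S5 and S6 together: S1 ∪ S3 ∪ S4 ∪ S5 ∪ S6 = {M1, M2, M3, M4, M5, M6, M7, M8, M9, M10, M11, M12} — every point is covered.
No 4 of the 7 blocks cover everything (all 35 combinations miss at least one point), so 5 is optimal.

5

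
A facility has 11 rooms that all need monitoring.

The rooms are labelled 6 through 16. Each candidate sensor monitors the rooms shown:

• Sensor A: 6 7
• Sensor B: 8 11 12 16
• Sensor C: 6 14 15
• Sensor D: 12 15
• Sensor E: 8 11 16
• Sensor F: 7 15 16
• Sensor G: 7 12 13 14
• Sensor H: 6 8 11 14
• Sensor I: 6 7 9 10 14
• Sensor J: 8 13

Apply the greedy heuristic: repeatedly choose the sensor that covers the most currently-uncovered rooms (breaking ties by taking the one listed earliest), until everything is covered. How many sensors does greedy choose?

4

Greedy: pick I (covers 5 new) → pick B (covers 4 new) → pick C (covers 1 new) → pick G (covers 1 new). Total picks: 4.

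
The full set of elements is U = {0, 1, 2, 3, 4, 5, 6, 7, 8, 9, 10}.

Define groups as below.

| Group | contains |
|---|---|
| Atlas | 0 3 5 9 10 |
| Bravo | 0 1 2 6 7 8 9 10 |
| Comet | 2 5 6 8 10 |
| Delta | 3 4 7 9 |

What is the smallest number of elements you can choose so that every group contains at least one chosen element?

2

Take H = {5, 7}. Each listed group contains at least one of these, so H is a hitting set of size 2.
The groups Comet, Delta are pairwise disjoint, so any hitting set needs a separate element for each — at least 2. Hence 2 is optimal.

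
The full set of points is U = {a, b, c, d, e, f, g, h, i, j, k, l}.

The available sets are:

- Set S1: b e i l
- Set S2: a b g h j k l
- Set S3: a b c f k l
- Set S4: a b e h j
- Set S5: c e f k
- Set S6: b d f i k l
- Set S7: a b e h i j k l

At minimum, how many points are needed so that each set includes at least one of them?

2

Take T = {b, k}. Each listed set contains at least one of these, so T is a hitting set of size 2.
No single point lies in every set, so at least 2 are needed and 2 is optimal.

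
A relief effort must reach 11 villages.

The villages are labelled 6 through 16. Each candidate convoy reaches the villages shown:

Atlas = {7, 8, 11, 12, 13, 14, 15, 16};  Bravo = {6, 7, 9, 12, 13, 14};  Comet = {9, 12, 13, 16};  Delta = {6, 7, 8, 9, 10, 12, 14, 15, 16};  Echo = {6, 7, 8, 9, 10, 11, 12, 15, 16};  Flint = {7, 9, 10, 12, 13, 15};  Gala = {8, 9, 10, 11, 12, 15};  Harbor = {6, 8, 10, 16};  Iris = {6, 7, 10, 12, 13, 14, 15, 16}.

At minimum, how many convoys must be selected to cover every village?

2

Atlas and Delta together: Atlas ∪ Delta = {6, 7, 8, 9, 10, 11, 12, 13, 14, 15, 16} — every village is covered.
No single convoy has all 11 villages (the largest, Delta, has 9), so 2 is optimal.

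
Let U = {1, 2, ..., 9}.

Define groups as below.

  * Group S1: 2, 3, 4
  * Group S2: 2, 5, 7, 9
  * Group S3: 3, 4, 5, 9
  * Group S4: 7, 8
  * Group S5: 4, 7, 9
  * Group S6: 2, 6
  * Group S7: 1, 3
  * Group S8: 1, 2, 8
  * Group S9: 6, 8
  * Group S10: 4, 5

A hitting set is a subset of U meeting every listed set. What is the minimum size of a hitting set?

4

The 4 points {2, 3, 4, 8} hit every group.
The groups S4, S6, S7, S10 are pairwise disjoint, so any hitting set needs a separate point for each — at least 4. Hence 4 is optimal.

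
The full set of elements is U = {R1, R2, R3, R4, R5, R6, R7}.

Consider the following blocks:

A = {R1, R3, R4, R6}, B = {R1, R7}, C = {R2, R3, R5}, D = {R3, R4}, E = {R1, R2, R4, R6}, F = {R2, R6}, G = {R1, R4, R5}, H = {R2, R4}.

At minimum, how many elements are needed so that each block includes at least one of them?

The 3 elements {R1, R2, R3} hit every block.
The blocks B, D, F are pairwise disjoint, so any hitting set needs a separate element for each — at least 3. Hence 3 is optimal.

3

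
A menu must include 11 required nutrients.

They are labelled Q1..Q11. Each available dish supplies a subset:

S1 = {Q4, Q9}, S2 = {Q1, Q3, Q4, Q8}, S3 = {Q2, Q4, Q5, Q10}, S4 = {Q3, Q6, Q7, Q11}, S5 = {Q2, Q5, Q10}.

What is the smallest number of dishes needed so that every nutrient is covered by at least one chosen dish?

4

S1 and S2 and S3 and S4 together: S1 ∪ S2 ∪ S3 ∪ S4 = {Q1, Q2, Q3, Q4, Q5, Q6, Q7, Q8, Q9, Q10, Q11} — every nutrient is covered.
Only S2 contains Q1, so S2 is forced; the remaining 7 nutrients need at least 3 more dishes (each remaining dish adds at most 3) — so at least 4 dishes are needed, and 4 is optimal.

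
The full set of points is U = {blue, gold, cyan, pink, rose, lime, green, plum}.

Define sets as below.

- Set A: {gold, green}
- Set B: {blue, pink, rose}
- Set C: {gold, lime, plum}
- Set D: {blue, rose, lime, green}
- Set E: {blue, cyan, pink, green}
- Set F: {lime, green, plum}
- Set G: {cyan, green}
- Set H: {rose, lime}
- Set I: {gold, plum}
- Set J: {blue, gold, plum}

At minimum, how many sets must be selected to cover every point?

3

D, E, and J cover everything between them: the union {blue, gold, cyan, pink, rose, lime, green, plum} is all of U.
No 2 of the 10 sets cover everything (all 45 combinations miss at least one point), so 3 is optimal.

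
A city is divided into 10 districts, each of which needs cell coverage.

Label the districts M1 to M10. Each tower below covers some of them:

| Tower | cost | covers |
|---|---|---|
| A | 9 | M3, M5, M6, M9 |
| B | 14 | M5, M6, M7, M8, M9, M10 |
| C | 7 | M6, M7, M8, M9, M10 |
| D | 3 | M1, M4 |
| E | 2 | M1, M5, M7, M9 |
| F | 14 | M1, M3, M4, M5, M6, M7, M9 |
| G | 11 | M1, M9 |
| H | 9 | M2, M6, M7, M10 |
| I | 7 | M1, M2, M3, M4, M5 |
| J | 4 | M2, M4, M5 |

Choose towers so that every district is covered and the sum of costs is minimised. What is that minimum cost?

14

C, I together cover every district (C ∪ I = {M1, M2, M3, M4, M5, M6, M7, M8, M9, M10}); total cost 7 + 7 = 14.
The greedy pick E, J, C, I costs 20; no covering selection beats 14.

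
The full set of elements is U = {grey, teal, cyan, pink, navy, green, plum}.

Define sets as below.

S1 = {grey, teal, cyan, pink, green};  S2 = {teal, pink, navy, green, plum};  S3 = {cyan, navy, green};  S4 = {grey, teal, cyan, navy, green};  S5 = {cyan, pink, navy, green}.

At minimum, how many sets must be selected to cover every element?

2

S1 and S2 cover everything between them: the union {grey, teal, cyan, pink, navy, green, plum} is all of U.
No single set has all 7 elements (the largest, S1, has 5), so 2 is optimal.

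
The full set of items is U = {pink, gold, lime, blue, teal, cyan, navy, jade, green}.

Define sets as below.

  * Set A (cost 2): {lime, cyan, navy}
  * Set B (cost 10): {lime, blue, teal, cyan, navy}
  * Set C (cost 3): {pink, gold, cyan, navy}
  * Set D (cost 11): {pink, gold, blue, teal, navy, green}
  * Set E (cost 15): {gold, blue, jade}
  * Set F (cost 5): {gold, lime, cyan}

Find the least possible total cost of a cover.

A, D, E together cover every item (A ∪ D ∪ E = {pink, gold, lime, blue, teal, cyan, navy, jade, green}); total cost 2 + 11 + 15 = 28.
The greedy pick A, C, D, E costs 31; no covering selection beats 28.

28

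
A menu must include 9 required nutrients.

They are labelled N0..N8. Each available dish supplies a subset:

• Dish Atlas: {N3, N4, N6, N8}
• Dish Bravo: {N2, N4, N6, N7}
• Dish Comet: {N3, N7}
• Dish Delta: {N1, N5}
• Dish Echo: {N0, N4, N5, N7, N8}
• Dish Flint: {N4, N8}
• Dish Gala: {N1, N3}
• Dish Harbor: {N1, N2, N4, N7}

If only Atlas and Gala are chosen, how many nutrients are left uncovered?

4

Union of Atlas, Gala = {N1, N3, N4, N6, N8}.
Not covered: N0, N2, N5, N7 — 4 nutrients.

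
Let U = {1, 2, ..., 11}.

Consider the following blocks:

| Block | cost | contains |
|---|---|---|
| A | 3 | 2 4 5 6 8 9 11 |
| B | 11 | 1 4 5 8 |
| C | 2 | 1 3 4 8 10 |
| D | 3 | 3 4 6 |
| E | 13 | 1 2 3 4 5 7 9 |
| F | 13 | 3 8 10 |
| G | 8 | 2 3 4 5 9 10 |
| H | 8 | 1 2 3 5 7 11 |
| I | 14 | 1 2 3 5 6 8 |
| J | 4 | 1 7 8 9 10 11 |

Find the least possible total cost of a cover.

9

A, C, J together cover every point (A ∪ C ∪ J = {1, 2, 3, 4, 5, 6, 7, 8, 9, 10, 11}); total cost 3 + 2 + 4 = 9.
No covering selection has total cost below 9.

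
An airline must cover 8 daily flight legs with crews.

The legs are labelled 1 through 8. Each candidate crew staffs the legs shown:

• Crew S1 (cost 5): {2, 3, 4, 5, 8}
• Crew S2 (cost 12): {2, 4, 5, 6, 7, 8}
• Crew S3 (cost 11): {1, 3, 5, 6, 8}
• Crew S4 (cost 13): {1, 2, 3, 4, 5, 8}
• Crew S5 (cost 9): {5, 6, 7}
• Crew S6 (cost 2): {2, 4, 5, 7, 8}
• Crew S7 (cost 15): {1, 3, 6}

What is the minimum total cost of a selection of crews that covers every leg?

13

S3, S6 together cover every leg (S3 ∪ S6 = {1, 2, 3, 4, 5, 6, 7, 8}); total cost 11 + 2 = 13.
No covering selection has total cost below 13.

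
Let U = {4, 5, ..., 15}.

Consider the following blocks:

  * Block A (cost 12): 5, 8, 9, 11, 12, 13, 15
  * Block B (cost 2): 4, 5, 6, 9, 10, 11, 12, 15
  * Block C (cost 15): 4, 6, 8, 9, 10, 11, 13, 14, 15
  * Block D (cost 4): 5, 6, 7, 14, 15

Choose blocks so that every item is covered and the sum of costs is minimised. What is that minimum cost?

18

A, B, D together cover every item (A ∪ B ∪ D = {4, 5, 6, 7, 8, 9, 10, 11, 12, 13, 14, 15}); total cost 12 + 2 + 4 = 18.
No covering selection has total cost below 18.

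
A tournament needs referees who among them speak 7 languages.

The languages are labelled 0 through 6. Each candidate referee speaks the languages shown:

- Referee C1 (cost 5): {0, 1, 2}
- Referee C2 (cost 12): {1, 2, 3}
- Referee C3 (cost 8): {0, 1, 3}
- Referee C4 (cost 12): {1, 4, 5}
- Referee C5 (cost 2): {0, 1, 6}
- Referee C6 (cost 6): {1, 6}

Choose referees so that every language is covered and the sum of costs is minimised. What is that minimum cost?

C2, C4, C5 together cover every language (C2 ∪ C4 ∪ C5 = {0, 1, 2, 3, 4, 5, 6}); total cost 12 + 12 + 2 = 26.
The greedy pick C5, C1, C4, C3 costs 27; no covering selection beats 26.

26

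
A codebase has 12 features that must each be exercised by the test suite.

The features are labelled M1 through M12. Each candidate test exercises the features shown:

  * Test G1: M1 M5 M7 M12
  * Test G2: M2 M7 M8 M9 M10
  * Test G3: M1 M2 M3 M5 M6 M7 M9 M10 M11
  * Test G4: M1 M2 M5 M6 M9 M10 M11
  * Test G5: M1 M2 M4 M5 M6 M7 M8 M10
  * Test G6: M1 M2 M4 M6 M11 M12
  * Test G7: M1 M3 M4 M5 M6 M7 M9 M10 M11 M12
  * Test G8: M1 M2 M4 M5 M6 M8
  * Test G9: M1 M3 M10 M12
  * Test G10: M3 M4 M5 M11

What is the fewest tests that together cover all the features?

G2 and G7 together: G2 ∪ G7 = {M1, M2, M3, M4, M5, M6, M7, M8, M9, M10, M11, M12} — every feature is covered.
No single test has all 12 features (the largest, G7, has 10), so 2 is optimal.

2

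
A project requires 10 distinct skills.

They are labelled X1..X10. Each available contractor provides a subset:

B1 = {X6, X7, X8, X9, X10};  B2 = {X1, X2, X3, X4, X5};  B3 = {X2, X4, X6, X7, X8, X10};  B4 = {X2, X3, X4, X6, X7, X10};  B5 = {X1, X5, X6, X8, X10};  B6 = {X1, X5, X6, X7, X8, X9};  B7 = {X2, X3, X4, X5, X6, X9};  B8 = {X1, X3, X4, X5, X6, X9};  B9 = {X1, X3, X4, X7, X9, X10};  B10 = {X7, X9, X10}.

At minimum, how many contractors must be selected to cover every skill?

2

Take {B1, B2}. Their union is {X1, X2, X3, X4, X5, X6, X7, X8, X9, X10}, which is all 10 skills.
No single contractor has all 10 skills (the largest, B3, has 6), so 2 is optimal.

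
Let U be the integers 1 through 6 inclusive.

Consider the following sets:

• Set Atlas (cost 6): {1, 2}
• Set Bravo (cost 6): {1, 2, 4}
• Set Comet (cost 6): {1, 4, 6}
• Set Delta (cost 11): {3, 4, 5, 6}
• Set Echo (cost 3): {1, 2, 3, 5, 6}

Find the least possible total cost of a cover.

9

Bravo, Echo together cover every point (Bravo ∪ Echo = {1, 2, 3, 4, 5, 6}); total cost 6 + 3 = 9.
No covering selection has total cost below 9.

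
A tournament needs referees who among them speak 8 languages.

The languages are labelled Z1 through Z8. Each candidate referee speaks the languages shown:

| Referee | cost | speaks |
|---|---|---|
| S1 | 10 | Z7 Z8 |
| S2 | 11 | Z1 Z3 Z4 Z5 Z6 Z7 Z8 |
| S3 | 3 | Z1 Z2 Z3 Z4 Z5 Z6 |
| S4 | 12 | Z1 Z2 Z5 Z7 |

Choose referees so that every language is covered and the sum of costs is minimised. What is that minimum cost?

S1, S3 together cover every language (S1 ∪ S3 = {Z1, Z2, Z3, Z4, Z5, Z6, Z7, Z8}); total cost 10 + 3 = 13.
No covering selection has total cost below 13.

13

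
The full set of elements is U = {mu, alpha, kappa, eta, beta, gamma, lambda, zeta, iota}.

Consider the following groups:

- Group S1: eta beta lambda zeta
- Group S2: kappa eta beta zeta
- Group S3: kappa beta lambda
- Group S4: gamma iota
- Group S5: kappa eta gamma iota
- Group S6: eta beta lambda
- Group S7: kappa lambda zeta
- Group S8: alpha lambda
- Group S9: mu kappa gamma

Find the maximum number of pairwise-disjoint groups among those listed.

3

S2, S4, S8 are pairwise disjoint (S2={kappa,eta,beta,zeta}; S4={gamma,iota}; S8={alpha,lambda}).
Every remaining group overlaps one of these, and no 4 of the listed groups are pairwise disjoint, so 3 is the maximum.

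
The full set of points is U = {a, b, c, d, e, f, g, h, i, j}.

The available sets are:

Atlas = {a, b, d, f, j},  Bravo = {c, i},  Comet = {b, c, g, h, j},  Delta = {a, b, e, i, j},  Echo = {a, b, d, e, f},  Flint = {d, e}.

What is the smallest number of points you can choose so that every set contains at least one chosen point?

The 3 points {c, e, f} hit every set.
No choice of 2 points meets every set, so 3 is the minimum.

3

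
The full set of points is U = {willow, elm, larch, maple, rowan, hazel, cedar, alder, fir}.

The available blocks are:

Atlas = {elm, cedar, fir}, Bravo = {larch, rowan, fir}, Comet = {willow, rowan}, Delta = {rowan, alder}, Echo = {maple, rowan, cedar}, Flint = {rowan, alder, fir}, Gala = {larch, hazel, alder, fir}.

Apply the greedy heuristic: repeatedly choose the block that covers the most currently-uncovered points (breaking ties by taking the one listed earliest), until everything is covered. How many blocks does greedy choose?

4

Greedy: pick Gala (covers 4 new) → pick Echo (covers 3 new) → pick Atlas (covers 1 new) → pick Comet (covers 1 new). Total picks: 4.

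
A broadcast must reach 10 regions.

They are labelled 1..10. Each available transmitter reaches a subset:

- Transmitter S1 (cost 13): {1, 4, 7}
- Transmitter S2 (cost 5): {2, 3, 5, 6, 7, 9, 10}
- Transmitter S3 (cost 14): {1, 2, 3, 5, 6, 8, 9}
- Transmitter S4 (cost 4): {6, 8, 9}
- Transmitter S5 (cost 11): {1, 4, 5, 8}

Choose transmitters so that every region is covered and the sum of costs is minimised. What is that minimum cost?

S2, S5 together cover every region (S2 ∪ S5 = {1, 2, 3, 4, 5, 6, 7, 8, 9, 10}); total cost 5 + 11 = 16.
No covering selection has total cost below 16.

16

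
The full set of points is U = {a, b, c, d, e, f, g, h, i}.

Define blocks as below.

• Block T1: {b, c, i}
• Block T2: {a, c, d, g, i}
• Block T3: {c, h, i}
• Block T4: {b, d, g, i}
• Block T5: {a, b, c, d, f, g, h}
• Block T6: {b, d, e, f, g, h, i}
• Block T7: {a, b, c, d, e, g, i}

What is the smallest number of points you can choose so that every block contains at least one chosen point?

2

T = {c, i} meets every block (each contains at least one member of T), and |T| = 2.
No single point lies in every block, so at least 2 are needed and 2 is optimal.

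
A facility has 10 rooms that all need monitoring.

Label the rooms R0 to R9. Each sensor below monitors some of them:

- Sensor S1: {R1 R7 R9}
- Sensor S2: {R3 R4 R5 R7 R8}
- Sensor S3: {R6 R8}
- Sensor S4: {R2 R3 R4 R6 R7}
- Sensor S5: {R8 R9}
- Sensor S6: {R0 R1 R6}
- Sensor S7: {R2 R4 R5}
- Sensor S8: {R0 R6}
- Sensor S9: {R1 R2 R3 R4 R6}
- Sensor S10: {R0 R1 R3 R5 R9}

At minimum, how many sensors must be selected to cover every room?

3

Take {S4, S5, S10}. Their union is {R0, R1, R2, R3, R4, R5, R6, R7, R8, R9}, which is all 10 rooms.
No 2 of the 10 sensors cover everything (all 45 combinations miss at least one room), so 3 is optimal.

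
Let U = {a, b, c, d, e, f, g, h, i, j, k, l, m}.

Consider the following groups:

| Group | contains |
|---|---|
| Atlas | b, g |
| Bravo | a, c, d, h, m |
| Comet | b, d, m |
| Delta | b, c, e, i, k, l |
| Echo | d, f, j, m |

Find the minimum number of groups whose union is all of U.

4

Atlas, Bravo, Delta, and Echo cover everything between them: the union {a, b, c, d, e, f, g, h, i, j, k, l, m} is all of U.
Only Atlas contains g, so Atlas is forced; the remaining 11 items need at least 3 more groups (each remaining group adds at most 5) — so at least 4 groups are needed, and 4 is optimal.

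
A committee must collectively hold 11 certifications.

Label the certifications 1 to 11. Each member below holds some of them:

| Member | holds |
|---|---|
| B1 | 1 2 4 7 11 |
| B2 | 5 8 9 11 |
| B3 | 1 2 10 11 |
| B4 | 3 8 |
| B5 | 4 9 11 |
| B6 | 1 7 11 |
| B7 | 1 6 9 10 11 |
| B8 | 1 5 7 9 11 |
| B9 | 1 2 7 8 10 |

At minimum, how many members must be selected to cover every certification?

4

B1 and B4 and B7 and B8 together: B1 ∪ B4 ∪ B7 ∪ B8 = {1, 2, 3, 4, 5, 6, 7, 8, 9, 10, 11} — every certification is covered.
No 3 of the 9 members cover everything (all 84 combinations miss at least one certification), so 4 is optimal.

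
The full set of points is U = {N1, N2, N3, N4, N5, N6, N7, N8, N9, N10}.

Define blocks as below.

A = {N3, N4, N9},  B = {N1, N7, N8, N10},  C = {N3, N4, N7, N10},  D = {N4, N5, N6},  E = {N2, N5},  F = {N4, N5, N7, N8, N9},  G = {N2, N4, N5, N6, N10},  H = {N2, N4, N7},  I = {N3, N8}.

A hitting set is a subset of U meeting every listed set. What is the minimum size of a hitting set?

Take T = {N3, N5, N7}. Each listed block contains at least one of these, so T is a hitting set of size 3.
The blocks A, B, E are pairwise disjoint, so any hitting set needs a separate point for each — at least 3. Hence 3 is optimal.

3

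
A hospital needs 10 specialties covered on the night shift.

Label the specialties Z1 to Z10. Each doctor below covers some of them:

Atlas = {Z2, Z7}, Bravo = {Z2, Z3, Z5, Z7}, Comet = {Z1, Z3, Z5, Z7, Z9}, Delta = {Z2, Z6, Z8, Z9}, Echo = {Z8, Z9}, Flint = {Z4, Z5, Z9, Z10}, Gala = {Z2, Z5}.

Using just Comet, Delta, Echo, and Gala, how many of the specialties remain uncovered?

Union of Comet, Delta, Echo, Gala = {Z1, Z2, Z3, Z5, Z6, Z7, Z8, Z9}.
Not covered: Z4, Z10 — 2 specialties.

2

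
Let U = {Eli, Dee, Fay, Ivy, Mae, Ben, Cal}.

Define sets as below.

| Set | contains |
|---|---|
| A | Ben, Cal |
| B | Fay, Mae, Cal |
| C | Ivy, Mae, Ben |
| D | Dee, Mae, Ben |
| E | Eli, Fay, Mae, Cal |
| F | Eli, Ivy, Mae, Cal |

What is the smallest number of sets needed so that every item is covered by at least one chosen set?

3

Take {D, E, F}. Their union is {Eli, Dee, Fay, Ivy, Mae, Ben, Cal}, which is all 7 items.
Only D contains Dee, so D is forced; the remaining 4 items need at least 2 more sets (each remaining set adds at most 3) — so at least 3 sets are needed, and 3 is optimal.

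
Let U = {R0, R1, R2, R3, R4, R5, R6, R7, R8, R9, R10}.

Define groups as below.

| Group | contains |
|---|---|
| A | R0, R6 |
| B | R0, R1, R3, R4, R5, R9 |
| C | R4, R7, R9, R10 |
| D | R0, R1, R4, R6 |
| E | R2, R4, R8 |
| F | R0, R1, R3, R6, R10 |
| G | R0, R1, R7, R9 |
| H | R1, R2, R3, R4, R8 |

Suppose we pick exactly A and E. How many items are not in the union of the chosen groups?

Union of A, E = {R0, R2, R4, R6, R8}.
Not covered: R1, R3, R5, R7, R9, R10 — 6 items.

6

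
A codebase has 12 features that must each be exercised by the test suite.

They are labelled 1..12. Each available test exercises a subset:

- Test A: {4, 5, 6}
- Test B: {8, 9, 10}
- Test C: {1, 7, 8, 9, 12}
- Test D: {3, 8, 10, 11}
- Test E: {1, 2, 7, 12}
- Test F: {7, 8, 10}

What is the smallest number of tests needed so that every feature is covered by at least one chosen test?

Take {A, C, D, E}. Their union is {1, 2, 3, 4, 5, 6, 7, 8, 9, 10, 11, 12}, which is all 12 features.
No 3 of the 6 tests cover everything (all 20 combinations miss at least one feature), so 4 is optimal.

4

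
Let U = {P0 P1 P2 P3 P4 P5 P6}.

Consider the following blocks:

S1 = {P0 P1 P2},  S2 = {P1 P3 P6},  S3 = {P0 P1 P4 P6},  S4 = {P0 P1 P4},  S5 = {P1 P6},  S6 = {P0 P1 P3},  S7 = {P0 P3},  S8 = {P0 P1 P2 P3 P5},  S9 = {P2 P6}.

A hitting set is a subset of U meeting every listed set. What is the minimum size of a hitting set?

2

Take H = {P0, P6}. Each listed block contains at least one of these, so H is a hitting set of size 2.
The blocks S7, S9 are pairwise disjoint, so any hitting set needs a separate element for each — at least 2. Hence 2 is optimal.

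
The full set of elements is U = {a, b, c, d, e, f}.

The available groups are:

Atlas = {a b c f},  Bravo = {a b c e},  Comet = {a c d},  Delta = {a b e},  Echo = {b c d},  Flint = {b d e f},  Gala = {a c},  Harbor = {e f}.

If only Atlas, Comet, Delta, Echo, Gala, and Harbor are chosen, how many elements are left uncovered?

Union of Atlas, Comet, Delta, Echo, Gala, Harbor = {a, b, c, d, e, f} — that's every element, so 0 are uncovered.

0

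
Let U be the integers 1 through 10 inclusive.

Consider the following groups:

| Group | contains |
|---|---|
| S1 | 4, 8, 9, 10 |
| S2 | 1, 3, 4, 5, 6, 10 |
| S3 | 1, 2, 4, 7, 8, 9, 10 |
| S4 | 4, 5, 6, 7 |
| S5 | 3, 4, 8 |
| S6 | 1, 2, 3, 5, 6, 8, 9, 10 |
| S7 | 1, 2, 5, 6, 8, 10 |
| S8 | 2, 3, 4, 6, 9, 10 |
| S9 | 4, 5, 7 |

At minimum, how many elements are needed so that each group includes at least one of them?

2

The 2 elements {4, 6} hit every group.
No single element lies in every group, so at least 2 are needed and 2 is optimal.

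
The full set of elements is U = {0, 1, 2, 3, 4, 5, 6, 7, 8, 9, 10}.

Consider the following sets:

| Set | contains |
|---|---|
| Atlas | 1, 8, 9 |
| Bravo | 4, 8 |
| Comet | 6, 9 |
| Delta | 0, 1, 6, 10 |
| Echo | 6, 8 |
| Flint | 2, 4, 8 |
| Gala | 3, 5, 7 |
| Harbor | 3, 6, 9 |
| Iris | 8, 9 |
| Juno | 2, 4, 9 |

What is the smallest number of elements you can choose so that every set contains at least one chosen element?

Take H = {1, 5, 8, 9}. Each listed set contains at least one of these, so H is a hitting set of size 4.
No choice of 3 elements meets every set, so 4 is the minimum.

4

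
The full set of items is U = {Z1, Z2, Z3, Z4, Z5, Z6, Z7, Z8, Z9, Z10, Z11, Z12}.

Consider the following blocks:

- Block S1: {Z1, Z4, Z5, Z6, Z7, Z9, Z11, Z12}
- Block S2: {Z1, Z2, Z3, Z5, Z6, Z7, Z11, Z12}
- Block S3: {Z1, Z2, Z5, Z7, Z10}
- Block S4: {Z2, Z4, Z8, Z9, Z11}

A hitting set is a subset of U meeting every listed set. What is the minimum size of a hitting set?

2

The 2 items {Z10, Z11} hit every block.
No single item lies in every block, so at least 2 are needed and 2 is optimal.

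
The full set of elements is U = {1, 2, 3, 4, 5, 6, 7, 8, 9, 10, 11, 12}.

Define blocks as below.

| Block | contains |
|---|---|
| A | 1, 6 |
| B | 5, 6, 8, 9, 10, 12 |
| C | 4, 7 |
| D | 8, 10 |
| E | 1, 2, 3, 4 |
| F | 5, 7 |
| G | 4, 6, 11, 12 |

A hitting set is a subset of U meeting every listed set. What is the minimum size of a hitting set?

H = {1, 4, 5, 10} meets every block (each contains at least one member of H), and |H| = 4.
No choice of 3 elements meets every block, so 4 is the minimum.

4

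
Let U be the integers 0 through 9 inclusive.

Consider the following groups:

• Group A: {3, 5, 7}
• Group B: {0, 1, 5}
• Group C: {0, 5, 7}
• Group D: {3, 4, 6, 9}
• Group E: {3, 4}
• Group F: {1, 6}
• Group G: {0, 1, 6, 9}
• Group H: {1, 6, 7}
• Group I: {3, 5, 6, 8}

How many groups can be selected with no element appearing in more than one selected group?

C, E, F are pairwise disjoint (C={0,5,7}; E={3,4}; F={1,6}).
Every remaining group overlaps one of these, and no 4 of the listed groups are pairwise disjoint, so 3 is the maximum.

3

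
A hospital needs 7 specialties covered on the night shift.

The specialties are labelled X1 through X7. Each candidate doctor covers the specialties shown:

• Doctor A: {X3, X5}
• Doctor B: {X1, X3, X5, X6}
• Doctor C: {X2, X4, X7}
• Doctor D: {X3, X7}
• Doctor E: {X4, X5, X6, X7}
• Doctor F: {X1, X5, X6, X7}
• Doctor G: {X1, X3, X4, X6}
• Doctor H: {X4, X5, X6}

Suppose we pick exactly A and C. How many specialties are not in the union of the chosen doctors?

Union of A, C = {X2, X3, X4, X5, X7}.
Not covered: X1, X6 — 2 specialties.

2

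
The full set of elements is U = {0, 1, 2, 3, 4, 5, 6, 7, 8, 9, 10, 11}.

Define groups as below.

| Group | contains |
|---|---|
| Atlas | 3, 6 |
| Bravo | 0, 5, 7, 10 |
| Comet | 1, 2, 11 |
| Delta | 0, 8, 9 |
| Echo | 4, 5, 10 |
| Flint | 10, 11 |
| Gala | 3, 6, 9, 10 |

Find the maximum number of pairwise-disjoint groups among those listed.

4

Atlas, Comet, Delta, Echo are pairwise disjoint (Atlas={3,6}; Comet={1,2,11}; Delta={0,8,9}; Echo={4,5,10}).
Every remaining group overlaps one of these, and no 5 of the listed groups are pairwise disjoint, so 4 is the maximum.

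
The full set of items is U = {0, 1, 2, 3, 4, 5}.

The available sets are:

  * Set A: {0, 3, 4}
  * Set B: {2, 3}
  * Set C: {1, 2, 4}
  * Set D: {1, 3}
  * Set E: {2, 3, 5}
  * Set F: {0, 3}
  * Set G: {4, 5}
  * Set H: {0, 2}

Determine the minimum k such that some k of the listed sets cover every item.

3

A and D and E together: A ∪ D ∪ E = {0, 1, 2, 3, 4, 5} — every item is covered.
No 2 of the 8 sets cover everything (all 28 combinations miss at least one item), so 3 is optimal.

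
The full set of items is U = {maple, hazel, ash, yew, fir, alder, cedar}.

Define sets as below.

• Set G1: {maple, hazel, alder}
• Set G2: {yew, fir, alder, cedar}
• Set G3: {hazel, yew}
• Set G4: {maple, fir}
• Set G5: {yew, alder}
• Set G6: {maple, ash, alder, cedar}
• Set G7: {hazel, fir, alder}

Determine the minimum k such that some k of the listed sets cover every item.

3

G5 and G6 and G7 together: G5 ∪ G6 ∪ G7 = {maple, hazel, ash, yew, fir, alder, cedar} — every item is covered.
Only G6 contains ash, so G6 is forced; the remaining 3 items need at least 2 more sets (each remaining set adds at most 2) — so at least 3 sets are needed, and 3 is optimal.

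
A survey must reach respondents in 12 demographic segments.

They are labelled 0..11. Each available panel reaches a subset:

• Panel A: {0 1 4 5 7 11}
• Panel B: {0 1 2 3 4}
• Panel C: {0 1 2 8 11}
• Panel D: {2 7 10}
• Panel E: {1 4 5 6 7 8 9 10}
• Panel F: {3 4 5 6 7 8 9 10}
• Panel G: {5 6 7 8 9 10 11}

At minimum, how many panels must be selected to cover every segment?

C and F together: C ∪ F = {0, 1, 2, 3, 4, 5, 6, 7, 8, 9, 10, 11} — every segment is covered.
No single panel has all 12 segments (the largest, E, has 8), so 2 is optimal.

2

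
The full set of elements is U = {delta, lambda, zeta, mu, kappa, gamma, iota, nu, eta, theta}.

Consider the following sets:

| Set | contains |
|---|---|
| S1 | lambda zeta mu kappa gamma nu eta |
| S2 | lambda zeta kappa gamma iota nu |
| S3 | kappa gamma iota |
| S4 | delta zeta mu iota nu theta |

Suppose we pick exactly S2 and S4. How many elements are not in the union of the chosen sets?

Union of S2, S4 = {delta, lambda, zeta, mu, kappa, gamma, iota, nu, theta}.
Not covered: eta — 1 element.

1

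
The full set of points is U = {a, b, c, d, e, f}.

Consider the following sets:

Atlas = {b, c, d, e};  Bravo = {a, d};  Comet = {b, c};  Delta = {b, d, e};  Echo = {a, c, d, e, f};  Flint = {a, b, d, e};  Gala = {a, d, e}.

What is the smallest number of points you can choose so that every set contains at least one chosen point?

H = {c, d} meets every set (each contains at least one member of H), and |H| = 2.
The sets Bravo, Comet are pairwise disjoint, so any hitting set needs a separate point for each — at least 2. Hence 2 is optimal.

2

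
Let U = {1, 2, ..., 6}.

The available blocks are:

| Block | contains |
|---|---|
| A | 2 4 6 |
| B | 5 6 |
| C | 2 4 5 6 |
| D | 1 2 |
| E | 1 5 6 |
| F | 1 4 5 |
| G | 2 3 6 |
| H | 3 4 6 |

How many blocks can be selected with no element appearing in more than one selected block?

2

D, H are pairwise disjoint (D={1,2}; H={3,4,6}).
Every remaining block overlaps one of these, and no 3 of the listed blocks are pairwise disjoint, so 2 is the maximum.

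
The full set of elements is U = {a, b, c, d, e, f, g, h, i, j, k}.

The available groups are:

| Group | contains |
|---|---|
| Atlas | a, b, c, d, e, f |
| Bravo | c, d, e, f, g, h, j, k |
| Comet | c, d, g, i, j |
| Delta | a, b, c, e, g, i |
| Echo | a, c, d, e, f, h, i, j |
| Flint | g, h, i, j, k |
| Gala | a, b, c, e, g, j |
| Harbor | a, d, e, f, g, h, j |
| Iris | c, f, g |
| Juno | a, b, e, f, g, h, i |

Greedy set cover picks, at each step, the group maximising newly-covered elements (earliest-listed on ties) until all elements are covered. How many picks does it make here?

2

Greedy: pick Bravo (covers 8 new) → pick Delta (covers 3 new). Total picks: 2.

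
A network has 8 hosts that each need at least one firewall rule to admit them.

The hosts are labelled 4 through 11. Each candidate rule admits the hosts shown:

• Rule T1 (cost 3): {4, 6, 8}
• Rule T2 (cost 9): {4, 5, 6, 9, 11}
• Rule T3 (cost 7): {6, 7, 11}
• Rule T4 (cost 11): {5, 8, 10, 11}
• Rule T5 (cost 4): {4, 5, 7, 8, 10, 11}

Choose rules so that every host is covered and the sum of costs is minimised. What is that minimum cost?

T2, T5 together cover every host (T2 ∪ T5 = {4, 5, 6, 7, 8, 9, 10, 11}); total cost 9 + 4 = 13.
The greedy pick T5, T1, T2 costs 16; no covering selection beats 13.

13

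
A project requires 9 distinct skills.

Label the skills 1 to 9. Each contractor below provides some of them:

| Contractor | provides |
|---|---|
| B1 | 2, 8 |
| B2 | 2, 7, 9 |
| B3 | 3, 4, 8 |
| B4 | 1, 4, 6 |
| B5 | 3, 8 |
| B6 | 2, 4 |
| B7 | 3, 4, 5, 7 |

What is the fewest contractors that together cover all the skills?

B2 and B4 and B5 and B7 together: B2 ∪ B4 ∪ B5 ∪ B7 = {1, 2, 3, 4, 5, 6, 7, 8, 9} — every skill is covered.
Only B7 contains 5, so B7 is forced; the remaining 5 skills need at least 3 more contractors (each remaining contractor adds at most 2) — so at least 4 contractors are needed, and 4 is optimal.

4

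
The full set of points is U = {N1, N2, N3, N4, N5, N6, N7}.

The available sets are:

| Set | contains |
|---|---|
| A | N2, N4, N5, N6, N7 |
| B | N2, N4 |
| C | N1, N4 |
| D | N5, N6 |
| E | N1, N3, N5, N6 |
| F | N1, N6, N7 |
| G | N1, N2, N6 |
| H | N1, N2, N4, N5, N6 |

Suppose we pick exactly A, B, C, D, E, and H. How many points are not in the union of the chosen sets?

Union of A, B, C, D, E, H = {N1, N2, N3, N4, N5, N6, N7} — that's every point, so 0 are uncovered.

0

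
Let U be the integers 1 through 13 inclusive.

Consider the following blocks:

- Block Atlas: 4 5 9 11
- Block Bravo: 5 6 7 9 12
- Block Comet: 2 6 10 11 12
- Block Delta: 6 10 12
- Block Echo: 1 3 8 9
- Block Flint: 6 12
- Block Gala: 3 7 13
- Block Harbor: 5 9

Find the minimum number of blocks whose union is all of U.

Atlas and Comet and Echo and Gala together: Atlas ∪ Comet ∪ Echo ∪ Gala = {1, 2, 3, 4, 5, 6, 7, 8, 9, 10, 11, 12, 13} — every point is covered.
Only Atlas contains 4, so Atlas is forced; the remaining 9 points need at least 3 more blocks (each remaining block adds at most 4) — so at least 4 blocks are needed, and 4 is optimal.

4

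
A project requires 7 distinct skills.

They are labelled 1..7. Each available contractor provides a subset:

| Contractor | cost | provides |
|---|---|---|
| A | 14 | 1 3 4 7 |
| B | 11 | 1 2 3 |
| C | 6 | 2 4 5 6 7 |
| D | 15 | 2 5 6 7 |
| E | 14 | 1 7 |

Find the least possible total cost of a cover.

B, C together cover every skill (B ∪ C = {1, 2, 3, 4, 5, 6, 7}); total cost 11 + 6 = 17.
No covering selection has total cost below 17.

17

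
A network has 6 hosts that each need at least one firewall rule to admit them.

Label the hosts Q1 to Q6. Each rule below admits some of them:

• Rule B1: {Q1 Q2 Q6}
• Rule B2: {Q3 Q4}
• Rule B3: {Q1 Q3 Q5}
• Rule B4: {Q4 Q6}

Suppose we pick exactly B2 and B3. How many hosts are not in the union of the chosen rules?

2

Union of B2, B3 = {Q1, Q3, Q4, Q5}.
Not covered: Q2, Q6 — 2 hosts.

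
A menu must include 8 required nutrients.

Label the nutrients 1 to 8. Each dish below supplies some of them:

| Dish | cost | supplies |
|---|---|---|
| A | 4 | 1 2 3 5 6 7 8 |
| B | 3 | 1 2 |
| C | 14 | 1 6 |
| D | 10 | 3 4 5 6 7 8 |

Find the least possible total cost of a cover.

13

B, D together cover every nutrient (B ∪ D = {1, 2, 3, 4, 5, 6, 7, 8}); total cost 3 + 10 = 13.
The greedy pick A, D costs 14; no covering selection beats 13.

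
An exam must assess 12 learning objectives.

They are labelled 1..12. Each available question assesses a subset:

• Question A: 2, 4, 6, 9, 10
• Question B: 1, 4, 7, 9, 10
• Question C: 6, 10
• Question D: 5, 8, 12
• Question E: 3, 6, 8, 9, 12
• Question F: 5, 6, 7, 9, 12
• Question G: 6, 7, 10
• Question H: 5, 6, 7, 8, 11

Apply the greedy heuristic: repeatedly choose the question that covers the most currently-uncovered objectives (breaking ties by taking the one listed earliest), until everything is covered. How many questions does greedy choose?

Greedy: pick A (covers 5 new) → pick H (covers 4 new) → pick E (covers 2 new) → pick B (covers 1 new). Total picks: 4.

4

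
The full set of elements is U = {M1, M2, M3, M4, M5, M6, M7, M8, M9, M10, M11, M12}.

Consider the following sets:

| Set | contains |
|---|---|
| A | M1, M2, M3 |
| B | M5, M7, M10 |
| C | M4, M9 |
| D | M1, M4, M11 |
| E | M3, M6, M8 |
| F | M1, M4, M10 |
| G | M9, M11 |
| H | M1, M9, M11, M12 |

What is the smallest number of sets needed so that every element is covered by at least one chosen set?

5

A and B and D and E and H together: A ∪ B ∪ D ∪ E ∪ H = {M1, M2, M3, M4, M5, M6, M7, M8, M9, M10, M11, M12} — every element is covered.
No 4 of the 8 sets cover everything (all 70 combinations miss at least one element), so 5 is optimal.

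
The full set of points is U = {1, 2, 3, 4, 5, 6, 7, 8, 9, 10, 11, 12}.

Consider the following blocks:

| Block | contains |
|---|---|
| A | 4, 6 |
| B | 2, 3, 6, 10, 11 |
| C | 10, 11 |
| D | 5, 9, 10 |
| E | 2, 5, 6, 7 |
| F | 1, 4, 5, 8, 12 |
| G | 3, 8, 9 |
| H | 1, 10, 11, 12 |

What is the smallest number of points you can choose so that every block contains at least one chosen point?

3

Take T = {6, 8, 10}. Each listed block contains at least one of these, so T is a hitting set of size 3.
The blocks E, G, H are pairwise disjoint, so any hitting set needs a separate point for each — at least 3. Hence 3 is optimal.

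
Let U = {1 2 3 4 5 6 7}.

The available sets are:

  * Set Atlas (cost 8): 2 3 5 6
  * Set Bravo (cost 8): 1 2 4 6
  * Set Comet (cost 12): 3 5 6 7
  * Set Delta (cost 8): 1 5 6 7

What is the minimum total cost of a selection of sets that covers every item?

20

Bravo, Comet together cover every item (Bravo ∪ Comet = {1, 2, 3, 4, 5, 6, 7}); total cost 8 + 12 = 20.
The greedy pick Atlas, Bravo, Delta costs 24; no covering selection beats 20.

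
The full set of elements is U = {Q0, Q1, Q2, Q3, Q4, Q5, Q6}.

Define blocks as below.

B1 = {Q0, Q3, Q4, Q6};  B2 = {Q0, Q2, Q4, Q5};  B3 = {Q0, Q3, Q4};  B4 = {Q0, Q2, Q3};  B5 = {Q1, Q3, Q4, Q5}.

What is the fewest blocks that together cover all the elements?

3

B1 and B2 and B5 together: B1 ∪ B2 ∪ B5 = {Q0, Q1, Q2, Q3, Q4, Q5, Q6} — every element is covered.
Only B5 contains Q1, so B5 is forced; the remaining 3 elements need at least 2 more blocks (each remaining block adds at most 2) — so at least 3 blocks are needed, and 3 is optimal.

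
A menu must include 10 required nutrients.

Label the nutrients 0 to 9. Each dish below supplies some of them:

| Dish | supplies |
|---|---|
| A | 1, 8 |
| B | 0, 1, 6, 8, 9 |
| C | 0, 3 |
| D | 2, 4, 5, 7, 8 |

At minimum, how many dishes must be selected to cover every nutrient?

3

Take {B, C, D}. Their union is {0, 1, 2, 3, 4, 5, 6, 7, 8, 9}, which is all 10 nutrients.
Only D contains 2, so D is forced; the remaining 5 nutrients need at least 2 more dishes (each remaining dish adds at most 4) — so at least 3 dishes are needed, and 3 is optimal.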